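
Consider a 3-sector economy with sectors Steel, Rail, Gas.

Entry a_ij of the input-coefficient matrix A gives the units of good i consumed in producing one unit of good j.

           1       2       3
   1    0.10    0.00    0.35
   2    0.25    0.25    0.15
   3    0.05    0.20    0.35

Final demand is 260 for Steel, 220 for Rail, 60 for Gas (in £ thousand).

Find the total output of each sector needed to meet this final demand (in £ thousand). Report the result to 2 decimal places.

I − A =
  [   0.90     0.00    -0.35]
  [  -0.25     0.75    -0.15]
  [  -0.05    -0.20     0.65]
Cofactors of I−A, C_ij = (−1)^(i+j)·(minor ij) (rows/columns in the sector order above):
  C_11 = (0.75)(0.65) − (-0.15)(-0.20) = 0.4575
  C_12 = −[(-0.25)(0.65) − (-0.15)(-0.05)] = 0.1700
  C_13 = (-0.25)(-0.20) − (0.75)(-0.05) = 0.0875
  C_21 = −[(0.00)(0.65) − (-0.35)(-0.20)] = 0.0700
  C_22 = (0.90)(0.65) − (-0.35)(-0.05) = 0.5675
  C_23 = −[(0.90)(-0.20) − (0.00)(-0.05)] = 0.1800
  C_31 = (0.00)(-0.15) − (-0.35)(0.75) = 0.2625
  C_32 = −[(0.90)(-0.15) − (-0.35)(-0.25)] = 0.2225
  C_33 = (0.90)(0.75) − (0.00)(-0.25) = 0.6750
det(I−A) = Σ_j (I−A)_1j·C_1j = (0.90)(0.4575) + (0.00)(0.1700) + (-0.35)(0.0875) = 0.381125
adj(I−A) = Cᵀ =
  [ 0.4575   0.0700   0.2625]
  [ 0.1700   0.5675   0.2225]
  [ 0.0875   0.1800   0.6750]
(I − A)⁻¹ = adj(I−A) / det(I−A) ≈
  [   1.2004     0.1837     0.6888]
  [   0.4460     1.4890     0.5838]
  [   0.2296     0.4723     1.7711]
x = (I − A)⁻¹ d = adj(I−A)·d / det(I−A), with det(I−A) = 0.381125:
  x_1 = (0.4575·260 + 0.0700·220 + 0.2625·60) / 0.381125 = 150.10 / 0.381125 ≈ 393.83
  x_2 = (0.1700·260 + 0.5675·220 + 0.2225·60) / 0.381125 = 182.40 / 0.381125 ≈ 478.58
  x_3 = (0.0875·260 + 0.1800·220 + 0.6750·60) / 0.381125 = 102.85 / 0.381125 ≈ 269.86

x_1 = 393.83, x_2 = 478.58, x_3 = 269.86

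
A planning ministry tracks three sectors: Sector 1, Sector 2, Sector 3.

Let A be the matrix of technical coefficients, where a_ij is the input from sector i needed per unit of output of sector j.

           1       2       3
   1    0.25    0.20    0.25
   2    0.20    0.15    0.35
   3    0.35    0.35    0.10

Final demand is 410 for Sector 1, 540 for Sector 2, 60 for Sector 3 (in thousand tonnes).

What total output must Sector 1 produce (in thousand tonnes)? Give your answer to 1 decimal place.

x_1 = 1289.3

I − A =
  [   0.75    -0.20    -0.25]
  [  -0.20     0.85    -0.35]
  [  -0.35    -0.35     0.90]
Cofactors of I−A, C_ij = (−1)^(i+j)·(minor ij) (rows/columns in the sector order above):
  C_11 = (0.85)(0.90) − (-0.35)(-0.35) = 0.6425
  C_12 = −[(-0.20)(0.90) − (-0.35)(-0.35)] = 0.3025
  C_13 = (-0.20)(-0.35) − (0.85)(-0.35) = 0.3675
  C_21 = −[(-0.20)(0.90) − (-0.25)(-0.35)] = 0.2675
  C_22 = (0.75)(0.90) − (-0.25)(-0.35) = 0.5875
  C_23 = −[(0.75)(-0.35) − (-0.20)(-0.35)] = 0.3325
  C_31 = (-0.20)(-0.35) − (-0.25)(0.85) = 0.2825
  C_32 = −[(0.75)(-0.35) − (-0.25)(-0.20)] = 0.3125
  C_33 = (0.75)(0.85) − (-0.20)(-0.20) = 0.5975
det(I−A) = Σ_j (I−A)_1j·C_1j = (0.75)(0.6425) + (-0.20)(0.3025) + (-0.25)(0.3675) = 0.3295
adj(I−A) = Cᵀ =
  [ 0.6425   0.2675   0.2825]
  [ 0.3025   0.5875   0.3125]
  [ 0.3675   0.3325   0.5975]
(I − A)⁻¹ = adj(I−A) / det(I−A) ≈
  [   1.9499     0.8118     0.8574]
  [   0.9181     1.7830     0.9484]
  [   1.1153     1.0091     1.8134]
x = (I − A)⁻¹ d = adj(I−A)·d / det(I−A), with det(I−A) = 0.3295:
  x_1 = (0.6425·410 + 0.2675·540 + 0.2825·60) / 0.3295 = 424.825 / 0.3295 ≈ 1289.3
  x_2 = (0.3025·410 + 0.5875·540 + 0.3125·60) / 0.3295 = 460.025 / 0.3295 ≈ 1396.1
  x_3 = (0.3675·410 + 0.3325·540 + 0.5975·60) / 0.3295 = 366.075 / 0.3295 ≈ 1111.0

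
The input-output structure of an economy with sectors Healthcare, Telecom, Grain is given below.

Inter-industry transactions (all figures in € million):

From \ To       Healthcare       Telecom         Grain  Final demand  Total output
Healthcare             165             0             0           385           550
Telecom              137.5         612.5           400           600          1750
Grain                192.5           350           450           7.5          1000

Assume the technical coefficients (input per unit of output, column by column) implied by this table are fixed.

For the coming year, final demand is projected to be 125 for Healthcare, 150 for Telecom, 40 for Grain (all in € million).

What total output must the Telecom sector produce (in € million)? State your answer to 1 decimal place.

Technical coefficients a_ij = z_ij / X_j:
  a_HH = 165/550 = 0.30, a_TH = 137.5/550 = 0.25, a_GH = 192.5/550 = 0.35
  a_HT = 0/1750 = 0.00, a_TT = 612.5/1750 = 0.35, a_GT = 350/1750 = 0.20
  a_HG = 0/1000 = 0.00, a_TG = 400/1000 = 0.40, a_GG = 450/1000 = 0.45
I − A =
  [   0.70     0.00     0.00]
  [  -0.25     0.65    -0.40]
  [  -0.35    -0.20     0.55]
Cofactors of I−A, C_ij = (−1)^(i+j)·(minor ij) (rows/columns in the sector order above):
  C_11 = (0.65)(0.55) − (-0.40)(-0.20) = 0.2775
  C_12 = −[(-0.25)(0.55) − (-0.40)(-0.35)] = 0.2775
  C_13 = (-0.25)(-0.20) − (0.65)(-0.35) = 0.2775
  C_21 = −[(0.00)(0.55) − (0.00)(-0.20)] = 0.0000
  C_22 = (0.70)(0.55) − (0.00)(-0.35) = 0.3850
  C_23 = −[(0.70)(-0.20) − (0.00)(-0.35)] = 0.1400
  C_31 = (0.00)(-0.40) − (0.00)(0.65) = 0.0000
  C_32 = −[(0.70)(-0.40) − (0.00)(-0.25)] = 0.2800
  C_33 = (0.70)(0.65) − (0.00)(-0.25) = 0.4550
det(I−A) = Σ_j (I−A)_1j·C_1j = (0.70)(0.2775) + (0.00)(0.2775) + (0.00)(0.2775) = 0.19425
adj(I−A) = Cᵀ =
  [ 0.2775   0.0000   0.0000]
  [ 0.2775   0.3850   0.2800]
  [ 0.2775   0.1400   0.4550]
(I − A)⁻¹ = adj(I−A) / det(I−A) ≈
  [   1.4286     0.0000     0.0000]
  [   1.4286     1.9820     1.4414]
  [   1.4286     0.7207     2.3423]
x = (I − A)⁻¹ d = adj(I−A)·d / det(I−A), with det(I−A) = 0.19425:
  x_H = (0.2775·125 + 0.0000·150 + 0.0000·40) / 0.19425 = 34.6875 / 0.19425 ≈ 178.6
  x_T = (0.2775·125 + 0.3850·150 + 0.2800·40) / 0.19425 = 103.6375 / 0.19425 ≈ 533.5
  x_G = (0.2775·125 + 0.1400·150 + 0.4550·40) / 0.19425 = 73.8875 / 0.19425 ≈ 380.4

x_T = 533.5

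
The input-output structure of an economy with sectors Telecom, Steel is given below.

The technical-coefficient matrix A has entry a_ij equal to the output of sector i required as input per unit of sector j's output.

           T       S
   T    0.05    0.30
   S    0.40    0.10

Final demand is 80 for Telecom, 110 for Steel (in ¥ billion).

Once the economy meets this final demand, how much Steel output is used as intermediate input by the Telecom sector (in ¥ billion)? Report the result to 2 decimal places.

z_ST = 57.14

I − A =
  [   0.95    -0.30]
  [  -0.40     0.90]
det(I−A) = (0.95)(0.90) − (-0.30)(-0.40) = 0.7350
adj(I−A) = [[0.90, 0.30], [0.40, 0.95]]
(I − A)⁻¹ = adj(I−A) / det(I−A) ≈
  [   1.2245     0.4082]
  [   0.5442     1.2925]
First solve x = (I − A)⁻¹ d = adj(I−A)·d / det(I−A); in particular x_T = (0.90·80 + 0.30·110) / 0.7350 = 105.00 / 0.7350 ≈ 142.8571.
Intermediate flow from S to T: z_ST = a_ST · x_T = 0.40 × 105.00 / 0.7350 = 42.00 / 0.7350 ≈ 57.14.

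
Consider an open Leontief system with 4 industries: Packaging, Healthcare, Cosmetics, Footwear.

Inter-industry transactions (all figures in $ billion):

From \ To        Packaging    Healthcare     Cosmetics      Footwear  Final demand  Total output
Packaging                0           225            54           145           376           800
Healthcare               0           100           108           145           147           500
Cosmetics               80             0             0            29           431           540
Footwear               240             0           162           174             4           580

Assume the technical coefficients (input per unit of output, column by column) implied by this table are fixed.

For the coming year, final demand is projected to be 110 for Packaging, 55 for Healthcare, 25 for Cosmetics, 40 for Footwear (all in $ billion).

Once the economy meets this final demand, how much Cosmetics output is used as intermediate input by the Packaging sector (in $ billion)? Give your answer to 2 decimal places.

Technical coefficients a_ij = z_ij / X_j:
  a_PP = 0/800 = 0.00, a_HP = 0/800 = 0.00, a_CP = 80/800 = 0.10, a_FP = 240/800 = 0.30
  a_PH = 225/500 = 0.45, a_HH = 100/500 = 0.20, a_CH = 0/500 = 0.00, a_FH = 0/500 = 0.00
  a_PC = 54/540 = 0.10, a_HC = 108/540 = 0.20, a_CC = 0/540 = 0.00, a_FC = 162/540 = 0.30
  a_PF = 145/580 = 0.25, a_HF = 145/580 = 0.25, a_CF = 29/580 = 0.05, a_FF = 174/580 = 0.30
I − A =
  [   1.00    -0.45    -0.10    -0.25]
  [   0.00     0.80    -0.20    -0.25]
  [  -0.10     0.00     1.00    -0.05]
  [  -0.30     0.00    -0.30     0.70]
Compute the cofactors C_ij = (−1)^(i+j)·(3×3 minor ij) of I−A; the adjugate is their transpose:
adj(I−A) = Cᵀ =
  [ 0.54800   0.30825   0.21275   0.32100]
  [ 0.09950   0.59400   0.20750   0.26250]
  [ 0.06800   0.03825   0.46625   0.07125]
  [ 0.26400   0.14850   0.29100   0.78300]
det(I−A) = Σ_j (I−A)_1j·C_1j = (1.00)(0.54800) + (-0.45)(0.09950) + (-0.10)(0.06800) + (-0.25)(0.26400) = 0.430425
(I − A)⁻¹ = adj(I−A) / det(I−A) ≈
  [   1.2732     0.7162     0.4943     0.7458]
  [   0.2312     1.3800     0.4821     0.6099]
  [   0.1580     0.0889     1.0832     0.1655]
  [   0.6133     0.3450     0.6761     1.8191]
First solve x = (I − A)⁻¹ d = adj(I−A)·d / det(I−A); in particular x_P = (0.54800·110 + 0.30825·55 + 0.21275·25 + 0.32100·40) / 0.430425 = 95.3925 / 0.430425 ≈ 221.6240.
Intermediate flow from C to P: z_CP = a_CP · x_P = 0.10 × 95.3925 / 0.430425 = 9.53925 / 0.430425 ≈ 22.16.

z_CP = 22.16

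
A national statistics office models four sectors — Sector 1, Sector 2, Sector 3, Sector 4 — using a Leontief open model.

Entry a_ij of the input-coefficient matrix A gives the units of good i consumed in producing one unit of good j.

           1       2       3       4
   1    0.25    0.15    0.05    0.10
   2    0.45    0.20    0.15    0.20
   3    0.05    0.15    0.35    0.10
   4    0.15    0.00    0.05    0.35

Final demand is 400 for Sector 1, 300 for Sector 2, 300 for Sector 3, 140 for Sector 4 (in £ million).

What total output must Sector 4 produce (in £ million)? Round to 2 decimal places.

I − A =
  [   0.75    -0.15    -0.05    -0.10]
  [  -0.45     0.80    -0.15    -0.20]
  [  -0.05    -0.15     0.65    -0.10]
  [  -0.15     0.00    -0.05     0.65]
Compute the cofactors C_ij = (−1)^(i+j)·(3×3 minor ij) of I−A; the adjugate is their transpose:
adj(I−A) = Cᵀ =
  [ 0.317875   0.068250   0.046125   0.077000]
  [ 0.215000   0.300750   0.096750   0.140500]
  [ 0.086375   0.078000   0.329625   0.088000]
  [ 0.080000   0.021750   0.036000   0.322750]
det(I−A) = Σ_j (I−A)_1j·C_1j = (0.75)(0.317875) + (-0.15)(0.215000) + (-0.05)(0.086375) + (-0.10)(0.080000) = 0.1938375
(I − A)⁻¹ = adj(I−A) / det(I−A) ≈
  [   1.6399     0.3521     0.2380     0.3972]
  [   1.1092     1.5516     0.4991     0.7248]
  [   0.4456     0.4024     1.7005     0.4540]
  [   0.4127     0.1122     0.1857     1.6651]
x = (I − A)⁻¹ d = adj(I−A)·d / det(I−A), with det(I−A) = 0.1938375:
  x_1 = (0.317875·400 + 0.068250·300 + 0.046125·300 + 0.077000·140) / 0.1938375 = 172.2425 / 0.1938375 ≈ 888.59
  x_2 = (0.215000·400 + 0.300750·300 + 0.096750·300 + 0.140500·140) / 0.1938375 = 224.92 / 0.1938375 ≈ 1160.35
  x_3 = (0.086375·400 + 0.078000·300 + 0.329625·300 + 0.088000·140) / 0.1938375 = 169.1575 / 0.1938375 ≈ 872.68
  x_4 = (0.080000·400 + 0.021750·300 + 0.036000·300 + 0.322750·140) / 0.1938375 = 94.51 / 0.1938375 ≈ 487.57

x_4 = 487.57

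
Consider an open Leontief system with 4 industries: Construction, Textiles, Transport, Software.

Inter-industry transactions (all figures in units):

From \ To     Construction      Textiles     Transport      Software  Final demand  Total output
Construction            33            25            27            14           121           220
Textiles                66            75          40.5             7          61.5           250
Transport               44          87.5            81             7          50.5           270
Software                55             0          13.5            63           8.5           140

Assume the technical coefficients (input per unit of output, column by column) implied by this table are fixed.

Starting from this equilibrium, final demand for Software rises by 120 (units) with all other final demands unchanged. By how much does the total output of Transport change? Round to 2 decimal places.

Δx_3 = 51.11

Technical coefficients a_ij = z_ij / X_j:
  a_11 = 33/220 = 0.15, a_21 = 66/220 = 0.30, a_31 = 44/220 = 0.20, a_41 = 55/220 = 0.25
  a_12 = 25/250 = 0.10, a_22 = 75/250 = 0.30, a_32 = 87.5/250 = 0.35, a_42 = 0/250 = 0.00
  a_13 = 27/270 = 0.10, a_23 = 40.5/270 = 0.15, a_33 = 81/270 = 0.30, a_43 = 13.5/270 = 0.05
  a_14 = 14/140 = 0.10, a_24 = 7/140 = 0.05, a_34 = 7/140 = 0.05, a_44 = 63/140 = 0.45
I − A =
  [   0.85    -0.10    -0.10    -0.10]
  [  -0.30     0.70    -0.15    -0.05]
  [  -0.20    -0.35     0.70    -0.05]
  [  -0.25     0.00    -0.05     0.55]
Compute the cofactors C_ij = (−1)^(i+j)·(3×3 minor ij) of I−A; the adjugate is their transpose:
adj(I−A) = Cᵀ =
  [ 0.238000   0.059250   0.050500   0.053250]
  [ 0.142375   0.294375   0.087750   0.060625]
  [ 0.147875   0.167125   0.292000   0.068625]
  [ 0.121625   0.042125   0.049500   0.323375]
det(I−A) = Σ_j (I−A)_1j·C_1j = (0.85)(0.238000) + (-0.10)(0.142375) + (-0.10)(0.147875) + (-0.10)(0.121625) = 0.1611125
(I − A)⁻¹ = adj(I−A) / det(I−A) ≈
  [   1.4772     0.3678     0.3134     0.3305]
  [   0.8837     1.8271     0.5447     0.3763]
  [   0.9178     1.0373     1.8124     0.4259]
  [   0.7549     0.2615     0.3072     2.0071]
Δx = (I − A)⁻¹ Δd with Δd having +120 in the Software component and 0 elsewhere.
So Δx_3 = L_34 · (+120), where L_34 = adj(I−A)_34 / det(I−A) = 0.068625 / 0.1611125.
Δx_3 = 0.068625 × (+120) / 0.1611125 = 8.235 / 0.1611125 ≈ 51.11.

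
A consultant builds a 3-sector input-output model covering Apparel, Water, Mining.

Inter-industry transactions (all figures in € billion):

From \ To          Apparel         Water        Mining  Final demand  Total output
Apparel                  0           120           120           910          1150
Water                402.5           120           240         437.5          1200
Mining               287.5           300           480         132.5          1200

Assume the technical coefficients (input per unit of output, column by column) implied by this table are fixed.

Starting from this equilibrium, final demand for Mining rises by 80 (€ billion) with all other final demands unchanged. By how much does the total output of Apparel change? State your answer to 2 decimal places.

Technical coefficients a_ij = z_ij / X_j:
  a_11 = 0/1150 = 0.00, a_21 = 402.5/1150 = 0.35, a_31 = 287.5/1150 = 0.25
  a_12 = 120/1200 = 0.10, a_22 = 120/1200 = 0.10, a_32 = 300/1200 = 0.25
  a_13 = 120/1200 = 0.10, a_23 = 240/1200 = 0.20, a_33 = 480/1200 = 0.40
I − A =
  [   1.00    -0.10    -0.10]
  [  -0.35     0.90    -0.20]
  [  -0.25    -0.25     0.60]
Cofactors of I−A, C_ij = (−1)^(i+j)·(minor ij) (rows/columns in the sector order above):
  C_11 = (0.90)(0.60) − (-0.20)(-0.25) = 0.4900
  C_12 = −[(-0.35)(0.60) − (-0.20)(-0.25)] = 0.2600
  C_13 = (-0.35)(-0.25) − (0.90)(-0.25) = 0.3125
  C_21 = −[(-0.10)(0.60) − (-0.10)(-0.25)] = 0.0850
  C_22 = (1.00)(0.60) − (-0.10)(-0.25) = 0.5750
  C_23 = −[(1.00)(-0.25) − (-0.10)(-0.25)] = 0.2750
  C_31 = (-0.10)(-0.20) − (-0.10)(0.90) = 0.1100
  C_32 = −[(1.00)(-0.20) − (-0.10)(-0.35)] = 0.2350
  C_33 = (1.00)(0.90) − (-0.10)(-0.35) = 0.8650
det(I−A) = Σ_j (I−A)_1j·C_1j = (1.00)(0.4900) + (-0.10)(0.2600) + (-0.10)(0.3125) = 0.43275
adj(I−A) = Cᵀ =
  [ 0.4900   0.0850   0.1100]
  [ 0.2600   0.5750   0.2350]
  [ 0.3125   0.2750   0.8650]
(I − A)⁻¹ = adj(I−A) / det(I−A) ≈
  [   1.1323     0.1964     0.2542]
  [   0.6008     1.3287     0.5430]
  [   0.7221     0.6355     1.9988]
Δx = (I − A)⁻¹ Δd with Δd having +80 in the Mining component and 0 elsewhere.
So Δx_1 = L_13 · (+80), where L_13 = adj(I−A)_13 / det(I−A) = 0.1100 / 0.43275.
Δx_1 = 0.1100 × (+80) / 0.43275 = 8.80 / 0.43275 ≈ 20.34.

Δx_1 = 20.34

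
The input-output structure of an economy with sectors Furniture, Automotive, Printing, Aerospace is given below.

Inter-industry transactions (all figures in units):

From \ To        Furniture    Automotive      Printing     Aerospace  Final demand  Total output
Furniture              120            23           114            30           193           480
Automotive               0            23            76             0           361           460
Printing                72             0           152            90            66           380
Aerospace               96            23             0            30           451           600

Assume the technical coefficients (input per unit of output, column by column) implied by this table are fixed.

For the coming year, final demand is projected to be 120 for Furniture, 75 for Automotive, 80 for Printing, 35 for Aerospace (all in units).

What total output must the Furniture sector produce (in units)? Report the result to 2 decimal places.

Technical coefficients a_ij = z_ij / X_j:
  a_11 = 120/480 = 0.25, a_21 = 0/480 = 0.00, a_31 = 72/480 = 0.15, a_41 = 96/480 = 0.20
  a_12 = 23/460 = 0.05, a_22 = 23/460 = 0.05, a_32 = 0/460 = 0.00, a_42 = 23/460 = 0.05
  a_13 = 114/380 = 0.30, a_23 = 76/380 = 0.20, a_33 = 152/380 = 0.40, a_43 = 0/380 = 0.00
  a_14 = 30/600 = 0.05, a_24 = 0/600 = 0.00, a_34 = 90/600 = 0.15, a_44 = 30/600 = 0.05
I − A =
  [   0.75    -0.05    -0.30    -0.05]
  [   0.00     0.95    -0.20     0.00]
  [  -0.15     0.00     0.60    -0.15]
  [  -0.20    -0.05     0.00     0.95]
Compute the cofactors C_ij = (−1)^(i+j)·(3×3 minor ij) of I−A; the adjugate is their transpose:
adj(I−A) = Cᵀ =
  [ 0.540000   0.032250   0.280750   0.072750]
  [ 0.034500   0.369750   0.140500   0.024000]
  [ 0.163875   0.014625   0.667375   0.114000]
  [ 0.115500   0.026250   0.066500   0.383250]
det(I−A) = Σ_j (I−A)_1j·C_1j = (0.75)(0.540000) + (-0.05)(0.034500) + (-0.30)(0.163875) + (-0.05)(0.115500) = 0.3483375
(I − A)⁻¹ = adj(I−A) / det(I−A) ≈
  [   1.5502     0.0926     0.8060     0.2088]
  [   0.0990     1.0615     0.4033     0.0689]
  [   0.4704     0.0420     1.9159     0.3273]
  [   0.3316     0.0754     0.1909     1.1002]
x = (I − A)⁻¹ d = adj(I−A)·d / det(I−A), with det(I−A) = 0.3483375:
  x_1 = (0.540000·120 + 0.032250·75 + 0.280750·80 + 0.072750·35) / 0.3483375 = 92.225 / 0.3483375 ≈ 264.76
  x_2 = (0.034500·120 + 0.369750·75 + 0.140500·80 + 0.024000·35) / 0.3483375 = 43.95125 / 0.3483375 ≈ 126.17
  x_3 = (0.163875·120 + 0.014625·75 + 0.667375·80 + 0.114000·35) / 0.3483375 = 78.141875 / 0.3483375 ≈ 224.33
  x_4 = (0.115500·120 + 0.026250·75 + 0.066500·80 + 0.383250·35) / 0.3483375 = 34.5625 / 0.3483375 ≈ 99.22

x_1 = 264.76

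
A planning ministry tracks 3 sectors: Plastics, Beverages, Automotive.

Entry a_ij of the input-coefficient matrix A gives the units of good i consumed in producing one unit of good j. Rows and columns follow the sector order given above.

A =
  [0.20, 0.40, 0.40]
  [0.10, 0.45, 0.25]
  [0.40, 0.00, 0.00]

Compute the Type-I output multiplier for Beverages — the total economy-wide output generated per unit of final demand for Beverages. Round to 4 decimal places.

I − A =
  [   0.80    -0.40    -0.40]
  [  -0.10     0.55    -0.25]
  [  -0.40     0.00     1.00]
Cofactors of I−A, C_ij = (−1)^(i+j)·(minor ij) (rows/columns in the sector order above):
  C_11 = (0.55)(1.00) − (-0.25)(0.00) = 0.5500
  C_12 = −[(-0.10)(1.00) − (-0.25)(-0.40)] = 0.2000
  C_13 = (-0.10)(0.00) − (0.55)(-0.40) = 0.2200
  C_21 = −[(-0.40)(1.00) − (-0.40)(0.00)] = 0.4000
  C_22 = (0.80)(1.00) − (-0.40)(-0.40) = 0.6400
  C_23 = −[(0.80)(0.00) − (-0.40)(-0.40)] = 0.1600
  C_31 = (-0.40)(-0.25) − (-0.40)(0.55) = 0.3200
  C_32 = −[(0.80)(-0.25) − (-0.40)(-0.10)] = 0.2400
  C_33 = (0.80)(0.55) − (-0.40)(-0.10) = 0.4000
det(I−A) = Σ_j (I−A)_1j·C_1j = (0.80)(0.5500) + (-0.40)(0.2000) + (-0.40)(0.2200) = 0.2720
adj(I−A) = Cᵀ =
  [ 0.5500   0.4000   0.3200]
  [ 0.2000   0.6400   0.2400]
  [ 0.2200   0.1600   0.4000]
(I − A)⁻¹ = adj(I−A) / det(I−A) ≈
  [   2.02206     1.47059     1.17647]
  [   0.73529     2.35294     0.88235]
  [   0.80882     0.58824     1.47059]
The output multiplier for sector j is the column-j sum of the Leontief inverse (I − A)⁻¹ = adj(I−A) / det(I−A).
Column 2 of adj(I−A): (0.4000, 0.6400, 0.1600); det(I−A) = 0.2720.
m_2 = (0.4000 + 0.6400 + 0.1600) / 0.2720 = 1.20 / 0.2720 ≈ 4.4118.

m_2 = 4.4118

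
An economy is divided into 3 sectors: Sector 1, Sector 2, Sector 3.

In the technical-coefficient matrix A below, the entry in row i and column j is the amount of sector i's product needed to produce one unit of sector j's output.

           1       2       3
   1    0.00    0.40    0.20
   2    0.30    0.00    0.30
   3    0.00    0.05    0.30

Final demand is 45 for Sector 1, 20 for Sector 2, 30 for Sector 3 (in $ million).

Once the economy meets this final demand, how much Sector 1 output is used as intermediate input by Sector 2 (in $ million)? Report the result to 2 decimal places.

z_12 = 22.91

I − A =
  [   1.00    -0.40    -0.20]
  [  -0.30     1.00    -0.30]
  [   0.00    -0.05     0.70]
Cofactors of I−A, C_ij = (−1)^(i+j)·(minor ij) (rows/columns in the sector order above):
  C_11 = (1.00)(0.70) − (-0.30)(-0.05) = 0.6850
  C_12 = −[(-0.30)(0.70) − (-0.30)(0.00)] = 0.2100
  C_13 = (-0.30)(-0.05) − (1.00)(0.00) = 0.0150
  C_21 = −[(-0.40)(0.70) − (-0.20)(-0.05)] = 0.2900
  C_22 = (1.00)(0.70) − (-0.20)(0.00) = 0.7000
  C_23 = −[(1.00)(-0.05) − (-0.40)(0.00)] = 0.0500
  C_31 = (-0.40)(-0.30) − (-0.20)(1.00) = 0.3200
  C_32 = −[(1.00)(-0.30) − (-0.20)(-0.30)] = 0.3600
  C_33 = (1.00)(1.00) − (-0.40)(-0.30) = 0.8800
det(I−A) = Σ_j (I−A)_1j·C_1j = (1.00)(0.6850) + (-0.40)(0.2100) + (-0.20)(0.0150) = 0.5980
adj(I−A) = Cᵀ =
  [ 0.6850   0.2900   0.3200]
  [ 0.2100   0.7000   0.3600]
  [ 0.0150   0.0500   0.8800]
(I − A)⁻¹ = adj(I−A) / det(I−A) ≈
  [   1.1455     0.4849     0.5351]
  [   0.3512     1.1706     0.6020]
  [   0.0251     0.0836     1.4716]
First solve x = (I − A)⁻¹ d = adj(I−A)·d / det(I−A); in particular x_2 = (0.2100·45 + 0.7000·20 + 0.3600·30) / 0.5980 = 34.25 / 0.5980 ≈ 57.2742.
Intermediate flow from 1 to 2: z_12 = a_12 · x_2 = 0.40 × 34.25 / 0.5980 = 13.70 / 0.5980 ≈ 22.91.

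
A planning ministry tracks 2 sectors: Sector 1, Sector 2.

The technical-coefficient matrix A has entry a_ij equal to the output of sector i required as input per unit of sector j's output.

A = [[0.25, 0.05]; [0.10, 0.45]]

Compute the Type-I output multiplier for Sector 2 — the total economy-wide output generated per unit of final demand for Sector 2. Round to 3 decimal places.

m_2 = 1.963

I − A =
  [   0.75    -0.05]
  [  -0.10     0.55]
det(I−A) = (0.75)(0.55) − (-0.05)(-0.10) = 0.4075
adj(I−A) = [[0.55, 0.05], [0.10, 0.75]]
(I − A)⁻¹ = adj(I−A) / det(I−A) ≈
  [   1.3497     0.1227]
  [   0.2454     1.8405]
The output multiplier for sector j is the column-j sum of the Leontief inverse (I − A)⁻¹ = adj(I−A) / det(I−A).
Column 2 of adj(I−A): (0.05, 0.75); det(I−A) = 0.4075.
m_2 = (0.05 + 0.75) / 0.4075 = 0.80 / 0.4075 ≈ 1.963.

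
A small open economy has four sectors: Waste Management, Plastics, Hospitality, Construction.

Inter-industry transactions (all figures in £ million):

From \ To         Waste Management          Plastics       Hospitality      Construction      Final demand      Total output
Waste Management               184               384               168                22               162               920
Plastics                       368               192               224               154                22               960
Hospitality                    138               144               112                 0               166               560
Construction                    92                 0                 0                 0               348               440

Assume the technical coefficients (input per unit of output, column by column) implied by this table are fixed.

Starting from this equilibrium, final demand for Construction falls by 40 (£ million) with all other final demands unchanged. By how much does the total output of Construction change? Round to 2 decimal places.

Δx_4 = -42.59

Technical coefficients a_ij = z_ij / X_j:
  a_11 = 184/920 = 0.20, a_21 = 368/920 = 0.40, a_31 = 138/920 = 0.15, a_41 = 92/920 = 0.10
  a_12 = 384/960 = 0.40, a_22 = 192/960 = 0.20, a_32 = 144/960 = 0.15, a_42 = 0/960 = 0.00
  a_13 = 168/560 = 0.30, a_23 = 224/560 = 0.40, a_33 = 112/560 = 0.20, a_43 = 0/560 = 0.00
  a_14 = 22/440 = 0.05, a_24 = 154/440 = 0.35, a_34 = 0/440 = 0.00, a_44 = 0/440 = 0.00
I − A =
  [   0.80    -0.40    -0.30    -0.05]
  [  -0.40     0.80    -0.40    -0.35]
  [  -0.15    -0.15     0.80     0.00]
  [  -0.10     0.00     0.00     1.00]
Compute the cofactors C_ij = (−1)^(i+j)·(3×3 minor ij) of I−A; the adjugate is their transpose:
adj(I−A) = Cᵀ =
  [ 0.58000   0.36500   0.40000   0.15675]
  [ 0.40800   0.59100   0.44850   0.22725]
  [ 0.18525   0.17925   0.46200   0.07200]
  [ 0.05800   0.03650   0.04000   0.25800]
det(I−A) = Σ_j (I−A)_1j·C_1j = (0.80)(0.58000) + (-0.40)(0.40800) + (-0.30)(0.18525) + (-0.05)(0.05800) = 0.242325
(I − A)⁻¹ = adj(I−A) / det(I−A) ≈
  [   2.3935     1.5062     1.6507     0.6469]
  [   1.6837     2.4389     1.8508     0.9378]
  [   0.7645     0.7397     1.9065     0.2971]
  [   0.2393     0.1506     0.1651     1.0647]
Δx = (I − A)⁻¹ Δd with Δd having -40 in the Construction component and 0 elsewhere.
So Δx_4 = L_44 · (-40), where L_44 = adj(I−A)_44 / det(I−A) = 0.25800 / 0.242325.
Δx_4 = 0.25800 × (-40) / 0.242325 = -10.32 / 0.242325 ≈ -42.59.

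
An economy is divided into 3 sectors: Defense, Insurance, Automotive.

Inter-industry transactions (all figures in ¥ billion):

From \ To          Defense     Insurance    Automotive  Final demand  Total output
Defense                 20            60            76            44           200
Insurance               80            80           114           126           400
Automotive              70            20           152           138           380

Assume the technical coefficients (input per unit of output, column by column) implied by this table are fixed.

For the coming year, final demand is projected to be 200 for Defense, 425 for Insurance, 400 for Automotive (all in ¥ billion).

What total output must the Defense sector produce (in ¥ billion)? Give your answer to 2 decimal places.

x_D = 709.05

Technical coefficients a_ij = z_ij / X_j:
  a_DD = 20/200 = 0.10, a_ID = 80/200 = 0.40, a_AD = 70/200 = 0.35
  a_DI = 60/400 = 0.15, a_II = 80/400 = 0.20, a_AI = 20/400 = 0.05
  a_DA = 76/380 = 0.20, a_IA = 114/380 = 0.30, a_AA = 152/380 = 0.40
I − A =
  [   0.90    -0.15    -0.20]
  [  -0.40     0.80    -0.30]
  [  -0.35    -0.05     0.60]
Cofactors of I−A, C_ij = (−1)^(i+j)·(minor ij) (rows/columns in the sector order above):
  C_11 = (0.80)(0.60) − (-0.30)(-0.05) = 0.4650
  C_12 = −[(-0.40)(0.60) − (-0.30)(-0.35)] = 0.3450
  C_13 = (-0.40)(-0.05) − (0.80)(-0.35) = 0.3000
  C_21 = −[(-0.15)(0.60) − (-0.20)(-0.05)] = 0.1000
  C_22 = (0.90)(0.60) − (-0.20)(-0.35) = 0.4700
  C_23 = −[(0.90)(-0.05) − (-0.15)(-0.35)] = 0.0975
  C_31 = (-0.15)(-0.30) − (-0.20)(0.80) = 0.2050
  C_32 = −[(0.90)(-0.30) − (-0.20)(-0.40)] = 0.3500
  C_33 = (0.90)(0.80) − (-0.15)(-0.40) = 0.6600
det(I−A) = Σ_j (I−A)_1j·C_1j = (0.90)(0.4650) + (-0.15)(0.3450) + (-0.20)(0.3000) = 0.30675
adj(I−A) = Cᵀ =
  [ 0.4650   0.1000   0.2050]
  [ 0.3450   0.4700   0.3500]
  [ 0.3000   0.0975   0.6600]
(I − A)⁻¹ = adj(I−A) / det(I−A) ≈
  [   1.5159     0.3260     0.6683]
  [   1.1247     1.5322     1.1410]
  [   0.9780     0.3178     2.1516]
x = (I − A)⁻¹ d = adj(I−A)·d / det(I−A), with det(I−A) = 0.30675:
  x_D = (0.4650·200 + 0.1000·425 + 0.2050·400) / 0.30675 = 217.50 / 0.30675 ≈ 709.05
  x_I = (0.3450·200 + 0.4700·425 + 0.3500·400) / 0.30675 = 408.75 / 0.30675 ≈ 1332.52
  x_A = (0.3000·200 + 0.0975·425 + 0.6600·400) / 0.30675 = 365.4375 / 0.30675 ≈ 1191.32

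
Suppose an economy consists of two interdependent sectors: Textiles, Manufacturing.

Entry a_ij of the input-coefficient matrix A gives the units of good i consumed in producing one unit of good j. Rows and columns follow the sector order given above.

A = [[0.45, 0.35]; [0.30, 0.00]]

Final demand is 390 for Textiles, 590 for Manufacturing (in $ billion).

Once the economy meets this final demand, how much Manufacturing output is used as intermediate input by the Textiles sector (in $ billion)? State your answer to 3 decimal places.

z_MT = 402.135

I − A =
  [   0.55    -0.35]
  [  -0.30     1.00]
det(I−A) = (0.55)(1.00) − (-0.35)(-0.30) = 0.4450
adj(I−A) = [[1.00, 0.35], [0.30, 0.55]]
(I − A)⁻¹ = adj(I−A) / det(I−A) ≈
  [   2.2472     0.7865]
  [   0.6742     1.2360]
First solve x = (I − A)⁻¹ d = adj(I−A)·d / det(I−A); in particular x_T = (1.00·390 + 0.35·590) / 0.4450 = 596.50 / 0.4450 ≈ 1340.44944.
Intermediate flow from M to T: z_MT = a_MT · x_T = 0.30 × 596.50 / 0.4450 = 178.95 / 0.4450 ≈ 402.135.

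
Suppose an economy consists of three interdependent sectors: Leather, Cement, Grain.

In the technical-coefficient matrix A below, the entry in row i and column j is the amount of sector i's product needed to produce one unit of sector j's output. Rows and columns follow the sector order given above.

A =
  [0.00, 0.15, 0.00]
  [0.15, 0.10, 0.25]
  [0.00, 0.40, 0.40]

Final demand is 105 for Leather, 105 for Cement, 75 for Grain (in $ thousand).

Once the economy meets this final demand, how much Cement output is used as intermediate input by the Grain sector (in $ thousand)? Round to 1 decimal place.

I − A =
  [   1.00    -0.15     0.00]
  [  -0.15     0.90    -0.25]
  [   0.00    -0.40     0.60]
Cofactors of I−A, C_ij = (−1)^(i+j)·(minor ij) (rows/columns in the sector order above):
  C_11 = (0.90)(0.60) − (-0.25)(-0.40) = 0.4400
  C_12 = −[(-0.15)(0.60) − (-0.25)(0.00)] = 0.0900
  C_13 = (-0.15)(-0.40) − (0.90)(0.00) = 0.0600
  C_21 = −[(-0.15)(0.60) − (0.00)(-0.40)] = 0.0900
  C_22 = (1.00)(0.60) − (0.00)(0.00) = 0.6000
  C_23 = −[(1.00)(-0.40) − (-0.15)(0.00)] = 0.4000
  C_31 = (-0.15)(-0.25) − (0.00)(0.90) = 0.0375
  C_32 = −[(1.00)(-0.25) − (0.00)(-0.15)] = 0.2500
  C_33 = (1.00)(0.90) − (-0.15)(-0.15) = 0.8775
det(I−A) = Σ_j (I−A)_1j·C_1j = (1.00)(0.4400) + (-0.15)(0.0900) + (0.00)(0.0600) = 0.4265
adj(I−A) = Cᵀ =
  [ 0.4400   0.0900   0.0375]
  [ 0.0900   0.6000   0.2500]
  [ 0.0600   0.4000   0.8775]
(I − A)⁻¹ = adj(I−A) / det(I−A) ≈
  [   1.0317     0.2110     0.0879]
  [   0.2110     1.4068     0.5862]
  [   0.1407     0.9379     2.0574]
First solve x = (I − A)⁻¹ d = adj(I−A)·d / det(I−A); in particular x_3 = (0.0600·105 + 0.4000·105 + 0.8775·75) / 0.4265 = 114.1125 / 0.4265 ≈ 267.556.
Intermediate flow from 2 to 3: z_23 = a_23 · x_3 = 0.25 × 114.1125 / 0.4265 = 28.528125 / 0.4265 ≈ 66.9.

z_23 = 66.9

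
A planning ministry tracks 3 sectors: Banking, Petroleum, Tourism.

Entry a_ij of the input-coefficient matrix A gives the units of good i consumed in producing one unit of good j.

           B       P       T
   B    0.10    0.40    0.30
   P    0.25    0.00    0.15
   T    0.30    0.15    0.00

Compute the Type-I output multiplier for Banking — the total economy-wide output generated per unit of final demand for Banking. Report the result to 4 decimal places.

m_B = 2.4375

I − A =
  [   0.90    -0.40    -0.30]
  [  -0.25     1.00    -0.15]
  [  -0.30    -0.15     1.00]
Cofactors of I−A, C_ij = (−1)^(i+j)·(minor ij) (rows/columns in the sector order above):
  C_11 = (1.00)(1.00) − (-0.15)(-0.15) = 0.9775
  C_12 = −[(-0.25)(1.00) − (-0.15)(-0.30)] = 0.2950
  C_13 = (-0.25)(-0.15) − (1.00)(-0.30) = 0.3375
  C_21 = −[(-0.40)(1.00) − (-0.30)(-0.15)] = 0.4450
  C_22 = (0.90)(1.00) − (-0.30)(-0.30) = 0.8100
  C_23 = −[(0.90)(-0.15) − (-0.40)(-0.30)] = 0.2550
  C_31 = (-0.40)(-0.15) − (-0.30)(1.00) = 0.3600
  C_32 = −[(0.90)(-0.15) − (-0.30)(-0.25)] = 0.2100
  C_33 = (0.90)(1.00) − (-0.40)(-0.25) = 0.8000
det(I−A) = Σ_j (I−A)_1j·C_1j = (0.90)(0.9775) + (-0.40)(0.2950) + (-0.30)(0.3375) = 0.6605
adj(I−A) = Cᵀ =
  [ 0.9775   0.4450   0.3600]
  [ 0.2950   0.8100   0.2100]
  [ 0.3375   0.2550   0.8000]
(I − A)⁻¹ = adj(I−A) / det(I−A) ≈
  [   1.47994     0.67373     0.54504]
  [   0.44663     1.22634     0.31794]
  [   0.51098     0.38607     1.21120]
The output multiplier for sector j is the column-j sum of the Leontief inverse (I − A)⁻¹ = adj(I−A) / det(I−A).
Column B of adj(I−A): (0.9775, 0.2950, 0.3375); det(I−A) = 0.6605.
m_B = (0.9775 + 0.2950 + 0.3375) / 0.6605 = 1.61 / 0.6605 ≈ 2.4375.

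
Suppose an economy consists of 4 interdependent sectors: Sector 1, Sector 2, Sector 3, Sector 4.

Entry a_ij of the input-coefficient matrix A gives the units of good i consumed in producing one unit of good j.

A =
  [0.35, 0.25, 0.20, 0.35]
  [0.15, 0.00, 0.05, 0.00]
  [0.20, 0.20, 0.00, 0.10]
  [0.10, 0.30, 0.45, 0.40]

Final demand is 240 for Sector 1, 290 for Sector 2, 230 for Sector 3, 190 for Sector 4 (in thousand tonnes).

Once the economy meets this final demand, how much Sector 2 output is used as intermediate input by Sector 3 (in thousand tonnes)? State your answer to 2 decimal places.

z_23 = 41.38

I − A =
  [   0.65    -0.25    -0.20    -0.35]
  [  -0.15     1.00    -0.05     0.00]
  [  -0.20    -0.20     1.00    -0.10]
  [  -0.10    -0.30    -0.45     0.60]
Compute the cofactors C_ij = (−1)^(i+j)·(3×3 minor ij) of I−A; the adjugate is their transpose:
adj(I−A) = Cᵀ =
  [ 0.547500   0.305250   0.290250   0.367750]
  [ 0.089750   0.268250   0.059375   0.062250]
  [ 0.152500   0.144000   0.316750   0.141750]
  [ 0.250500   0.293000   0.315625   0.557500]
det(I−A) = Σ_j (I−A)_1j·C_1j = (0.65)(0.547500) + (-0.25)(0.089750) + (-0.20)(0.152500) + (-0.35)(0.250500) = 0.2152625
(I − A)⁻¹ = adj(I−A) / det(I−A) ≈
  [   2.5434     1.4180     1.3484     1.7084]
  [   0.4169     1.2462     0.2758     0.2892]
  [   0.7084     0.6690     1.4715     0.6585]
  [   1.1637     1.3611     1.4662     2.5899]
First solve x = (I − A)⁻¹ d = adj(I−A)·d / det(I−A); in particular x_3 = (0.152500·240 + 0.144000·290 + 0.316750·230 + 0.141750·190) / 0.2152625 = 178.145 / 0.2152625 ≈ 827.5710.
Intermediate flow from 2 to 3: z_23 = a_23 · x_3 = 0.05 × 178.145 / 0.2152625 = 8.90725 / 0.2152625 ≈ 41.38.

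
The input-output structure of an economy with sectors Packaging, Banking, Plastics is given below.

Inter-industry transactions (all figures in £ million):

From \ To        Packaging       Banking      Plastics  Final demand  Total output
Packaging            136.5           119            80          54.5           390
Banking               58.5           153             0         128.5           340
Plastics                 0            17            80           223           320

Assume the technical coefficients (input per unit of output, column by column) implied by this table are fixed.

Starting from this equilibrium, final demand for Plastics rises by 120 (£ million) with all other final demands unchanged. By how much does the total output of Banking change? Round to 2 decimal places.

Technical coefficients a_ij = z_ij / X_j:
  a_11 = 136.5/390 = 0.35, a_21 = 58.5/390 = 0.15, a_31 = 0/390 = 0.00
  a_12 = 119/340 = 0.35, a_22 = 153/340 = 0.45, a_32 = 17/340 = 0.05
  a_13 = 80/320 = 0.25, a_23 = 0/320 = 0.00, a_33 = 80/320 = 0.25
I − A =
  [   0.65    -0.35    -0.25]
  [  -0.15     0.55     0.00]
  [   0.00    -0.05     0.75]
Cofactors of I−A, C_ij = (−1)^(i+j)·(minor ij) (rows/columns in the sector order above):
  C_11 = (0.55)(0.75) − (0.00)(-0.05) = 0.4125
  C_12 = −[(-0.15)(0.75) − (0.00)(0.00)] = 0.1125
  C_13 = (-0.15)(-0.05) − (0.55)(0.00) = 0.0075
  C_21 = −[(-0.35)(0.75) − (-0.25)(-0.05)] = 0.2750
  C_22 = (0.65)(0.75) − (-0.25)(0.00) = 0.4875
  C_23 = −[(0.65)(-0.05) − (-0.35)(0.00)] = 0.0325
  C_31 = (-0.35)(0.00) − (-0.25)(0.55) = 0.1375
  C_32 = −[(0.65)(0.00) − (-0.25)(-0.15)] = 0.0375
  C_33 = (0.65)(0.55) − (-0.35)(-0.15) = 0.3050
det(I−A) = Σ_j (I−A)_1j·C_1j = (0.65)(0.4125) + (-0.35)(0.1125) + (-0.25)(0.0075) = 0.226875
adj(I−A) = Cᵀ =
  [ 0.4125   0.2750   0.1375]
  [ 0.1125   0.4875   0.0375]
  [ 0.0075   0.0325   0.3050]
(I − A)⁻¹ = adj(I−A) / det(I−A) ≈
  [   1.8182     1.2121     0.6061]
  [   0.4959     2.1488     0.1653]
  [   0.0331     0.1433     1.3444]
Δx = (I − A)⁻¹ Δd with Δd having +120 in the Plastics component and 0 elsewhere.
So Δx_2 = L_23 · (+120), where L_23 = adj(I−A)_23 / det(I−A) = 0.0375 / 0.226875.
Δx_2 = 0.0375 × (+120) / 0.226875 = 4.50 / 0.226875 ≈ 19.83.

Δx_2 = 19.83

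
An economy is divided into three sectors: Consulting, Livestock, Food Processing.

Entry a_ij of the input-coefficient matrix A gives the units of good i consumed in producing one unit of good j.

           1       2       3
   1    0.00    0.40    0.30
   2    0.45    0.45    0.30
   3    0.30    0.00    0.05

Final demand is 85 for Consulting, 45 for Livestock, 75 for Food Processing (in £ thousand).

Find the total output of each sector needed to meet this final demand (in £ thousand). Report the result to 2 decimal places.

I − A =
  [   1.00    -0.40    -0.30]
  [  -0.45     0.55    -0.30]
  [  -0.30     0.00     0.95]
Cofactors of I−A, C_ij = (−1)^(i+j)·(minor ij) (rows/columns in the sector order above):
  C_11 = (0.55)(0.95) − (-0.30)(0.00) = 0.5225
  C_12 = −[(-0.45)(0.95) − (-0.30)(-0.30)] = 0.5175
  C_13 = (-0.45)(0.00) − (0.55)(-0.30) = 0.1650
  C_21 = −[(-0.40)(0.95) − (-0.30)(0.00)] = 0.3800
  C_22 = (1.00)(0.95) − (-0.30)(-0.30) = 0.8600
  C_23 = −[(1.00)(0.00) − (-0.40)(-0.30)] = 0.1200
  C_31 = (-0.40)(-0.30) − (-0.30)(0.55) = 0.2850
  C_32 = −[(1.00)(-0.30) − (-0.30)(-0.45)] = 0.4350
  C_33 = (1.00)(0.55) − (-0.40)(-0.45) = 0.3700
det(I−A) = Σ_j (I−A)_1j·C_1j = (1.00)(0.5225) + (-0.40)(0.5175) + (-0.30)(0.1650) = 0.2660
adj(I−A) = Cᵀ =
  [ 0.5225   0.3800   0.2850]
  [ 0.5175   0.8600   0.4350]
  [ 0.1650   0.1200   0.3700]
(I − A)⁻¹ = adj(I−A) / det(I−A) ≈
  [   1.9643     1.4286     1.0714]
  [   1.9455     3.2331     1.6353]
  [   0.6203     0.4511     1.3910]
x = (I − A)⁻¹ d = adj(I−A)·d / det(I−A), with det(I−A) = 0.2660:
  x_1 = (0.5225·85 + 0.3800·45 + 0.2850·75) / 0.2660 = 82.8875 / 0.2660 ≈ 311.61
  x_2 = (0.5175·85 + 0.8600·45 + 0.4350·75) / 0.2660 = 115.3125 / 0.2660 ≈ 433.51
  x_3 = (0.1650·85 + 0.1200·45 + 0.3700·75) / 0.2660 = 47.175 / 0.2660 ≈ 177.35

x_1 = 311.61, x_2 = 433.51, x_3 = 177.35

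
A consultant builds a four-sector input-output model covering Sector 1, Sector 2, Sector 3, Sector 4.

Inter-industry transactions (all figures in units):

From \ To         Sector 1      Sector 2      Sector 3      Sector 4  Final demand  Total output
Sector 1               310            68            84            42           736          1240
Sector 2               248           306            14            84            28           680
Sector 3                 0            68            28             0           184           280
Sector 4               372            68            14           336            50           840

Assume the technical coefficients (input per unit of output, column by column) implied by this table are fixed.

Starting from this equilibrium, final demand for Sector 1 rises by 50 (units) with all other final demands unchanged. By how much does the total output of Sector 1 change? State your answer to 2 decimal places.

Technical coefficients a_ij = z_ij / X_j:
  a_11 = 310/1240 = 0.25, a_21 = 248/1240 = 0.20, a_31 = 0/1240 = 0.00, a_41 = 372/1240 = 0.30
  a_12 = 68/680 = 0.10, a_22 = 306/680 = 0.45, a_32 = 68/680 = 0.10, a_42 = 68/680 = 0.10
  a_13 = 84/280 = 0.30, a_23 = 14/280 = 0.05, a_33 = 28/280 = 0.10, a_43 = 14/280 = 0.05
  a_14 = 42/840 = 0.05, a_24 = 84/840 = 0.10, a_34 = 0/840 = 0.00, a_44 = 336/840 = 0.40
I − A =
  [   0.75    -0.10    -0.30    -0.05]
  [  -0.20     0.55    -0.05    -0.10]
  [   0.00    -0.10     0.90     0.00]
  [  -0.30    -0.10    -0.05     0.60]
Compute the cofactors C_ij = (−1)^(i+j)·(3×3 minor ij) of I−A; the adjugate is their transpose:
adj(I−A) = Cᵀ =
  [ 0.284500   0.076750   0.101125   0.036500]
  [ 0.135000   0.391500   0.071000   0.076500]
  [ 0.015000   0.043500   0.215750   0.008500]
  [ 0.166000   0.107250   0.080375   0.343500]
det(I−A) = Σ_j (I−A)_1j·C_1j = (0.75)(0.284500) + (-0.10)(0.135000) + (-0.30)(0.015000) + (-0.05)(0.166000) = 0.187075
(I − A)⁻¹ = adj(I−A) / det(I−A) ≈
  [   1.5208     0.4103     0.5406     0.1951]
  [   0.7216     2.0927     0.3795     0.4089]
  [   0.0802     0.2325     1.1533     0.0454]
  [   0.8873     0.5733     0.4296     1.8362]
Δx = (I − A)⁻¹ Δd with Δd having +50 in the Sector 1 component and 0 elsewhere.
So Δx_1 = L_11 · (+50), where L_11 = adj(I−A)_11 / det(I−A) = 0.284500 / 0.187075.
Δx_1 = 0.284500 × (+50) / 0.187075 = 14.225 / 0.187075 ≈ 76.04.

Δx_1 = 76.04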